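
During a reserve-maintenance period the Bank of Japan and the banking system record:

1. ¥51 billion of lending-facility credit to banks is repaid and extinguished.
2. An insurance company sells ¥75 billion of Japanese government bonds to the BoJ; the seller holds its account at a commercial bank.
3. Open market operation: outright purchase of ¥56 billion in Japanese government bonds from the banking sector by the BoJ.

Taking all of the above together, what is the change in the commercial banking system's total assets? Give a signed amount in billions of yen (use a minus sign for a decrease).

+¥24 billion

Discount-window repayment ¥51 billion: bank balance sheets shrink → −¥51B.
Asset purchase (from non-banks) ¥75 billion: bank balance sheets expand → +¥75B.
OMO purchase (from banks) ¥56 billion: just an asset swap on bank balance sheets → 0.
Net: −51 + 75 + 0 = +¥24 billion.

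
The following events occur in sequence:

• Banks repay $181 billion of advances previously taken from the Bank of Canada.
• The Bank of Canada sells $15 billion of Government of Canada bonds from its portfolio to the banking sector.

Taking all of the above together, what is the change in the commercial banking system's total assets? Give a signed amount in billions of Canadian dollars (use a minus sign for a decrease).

Bank of Canada balance sheet:
  Assets:      Securities −$15B, Loans to banks −$181B
  Liabilities: Bank reserves −$196B
Commercial banking system:
  Assets:      Reserves at CB −$196B, Securities +$15B
  Liabilities: Borrowings from CB −$181B
Change in total bank assets = -$181 billion.

-$181 billion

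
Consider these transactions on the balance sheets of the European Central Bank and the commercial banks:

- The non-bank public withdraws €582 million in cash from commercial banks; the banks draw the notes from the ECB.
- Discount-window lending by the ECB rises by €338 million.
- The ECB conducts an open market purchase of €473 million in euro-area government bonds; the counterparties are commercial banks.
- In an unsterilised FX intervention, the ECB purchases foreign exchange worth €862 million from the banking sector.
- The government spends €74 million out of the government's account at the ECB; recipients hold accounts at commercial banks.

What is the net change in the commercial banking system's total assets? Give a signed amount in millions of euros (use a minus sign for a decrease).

-€170 million

ECB balance sheet:
  Assets:      Securities +€473M, Loans to banks +€338M, Foreign assets +€862M
  Liabilities: Bank reserves +€1165M, Currency in circulation +€582M, Government deposits −€74M
Commercial banking system:
  Assets:      Reserves at CB +€1165M, Securities −€473M, Foreign assets −€862M
  Liabilities: Checkable deposits −€508M, Borrowings from CB +€338M
Change in total bank assets = -€170 million.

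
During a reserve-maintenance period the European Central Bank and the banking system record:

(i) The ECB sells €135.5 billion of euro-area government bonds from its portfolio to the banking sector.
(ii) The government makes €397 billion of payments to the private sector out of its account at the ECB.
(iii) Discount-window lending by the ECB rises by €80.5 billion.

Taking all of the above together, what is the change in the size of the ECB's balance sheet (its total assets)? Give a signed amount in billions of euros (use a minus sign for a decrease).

ECB balance sheet:
  Assets:      Securities −€135.5B, Loans to banks +€80.5B
  Liabilities: Bank reserves +€342B, Government deposits −€397B
Commercial banking system:
  Assets:      Reserves at CB +€342B, Securities +€135.5B
  Liabilities: Checkable deposits +€397B, Borrowings from CB +€80.5B
Change in total ECB assets = -€55 billion.

-€55 billion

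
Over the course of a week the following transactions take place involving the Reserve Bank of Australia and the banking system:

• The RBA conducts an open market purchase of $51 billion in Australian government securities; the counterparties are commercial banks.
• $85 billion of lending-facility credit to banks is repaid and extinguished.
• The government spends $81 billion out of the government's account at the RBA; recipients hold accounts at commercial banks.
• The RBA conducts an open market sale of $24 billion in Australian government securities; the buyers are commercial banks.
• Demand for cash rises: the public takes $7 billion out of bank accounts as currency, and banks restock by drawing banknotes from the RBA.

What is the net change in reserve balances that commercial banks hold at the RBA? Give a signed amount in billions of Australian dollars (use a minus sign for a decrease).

+$16 billion

OMO purchase (from banks) $51 billion: the RBA pays by crediting reserve accounts → +$51B.
Discount-window repayment $85 billion: repayment is debited from reserves → −$85B.
Government spending $81 billion: government payments flow into bank reserve accounts → +$81B.
OMO sale (to banks) $24 billion: the buying banks pay out of their reserve balances → −$24B.
Currency withdrawal $7 billion: banks swap reserves for currency → −$7B.
Net: 51 − 85 + 81 − 24 − 7 = +$16 billion.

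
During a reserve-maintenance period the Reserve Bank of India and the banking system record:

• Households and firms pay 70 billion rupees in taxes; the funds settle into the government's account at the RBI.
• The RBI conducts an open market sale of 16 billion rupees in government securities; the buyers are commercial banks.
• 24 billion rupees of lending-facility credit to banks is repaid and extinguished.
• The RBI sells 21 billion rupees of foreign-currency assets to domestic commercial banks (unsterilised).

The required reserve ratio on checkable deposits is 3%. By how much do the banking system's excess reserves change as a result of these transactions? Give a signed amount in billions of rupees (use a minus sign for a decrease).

-128.9 billion

Government account inflow 70 billion rupees: reserves −70B, deposits −70B.
OMO sale (to banks) 16 billion rupees: reserves −16B, deposits 0.
Discount-window repayment 24 billion rupees: reserves −24B, deposits 0.
FX sale 21 billion rupees: reserves −21B, deposits 0.
Totals: Δreserves = −131B, Δdeposits = −70B.
Δrequired reserves = 3% × −70B = −2.1B.
Δexcess reserves = Δreserves − Δrequired = −131B − (−2.1B) = -128.9 billion.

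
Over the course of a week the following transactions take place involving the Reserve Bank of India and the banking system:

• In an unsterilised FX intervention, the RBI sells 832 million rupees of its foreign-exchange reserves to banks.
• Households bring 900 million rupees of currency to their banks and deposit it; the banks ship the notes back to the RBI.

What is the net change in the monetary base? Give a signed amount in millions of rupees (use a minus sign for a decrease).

RBI balance sheet:
  Assets:      Foreign assets −832M
  Liabilities: Bank reserves +68M, Currency in circulation −900M
Commercial banking system:
  Assets:      Reserves at CB +68M, Foreign assets +832M
  Liabilities: Checkable deposits +900M
Monetary base = currency + reserves: −900M + (+68M) = -832 million.

-832 million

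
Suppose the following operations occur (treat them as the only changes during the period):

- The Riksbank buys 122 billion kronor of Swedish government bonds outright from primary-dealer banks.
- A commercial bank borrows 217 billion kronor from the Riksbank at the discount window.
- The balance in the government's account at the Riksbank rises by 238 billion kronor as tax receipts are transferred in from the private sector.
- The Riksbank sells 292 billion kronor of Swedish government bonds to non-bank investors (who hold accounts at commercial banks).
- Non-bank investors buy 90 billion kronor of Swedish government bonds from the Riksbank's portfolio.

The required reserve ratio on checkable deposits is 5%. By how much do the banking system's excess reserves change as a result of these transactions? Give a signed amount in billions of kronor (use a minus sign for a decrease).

-250 billion

OMO purchase (from banks) 122 billion kronor: reserves +122B, deposits 0.
Discount-window loan 217 billion kronor: reserves +217B, deposits 0.
Government account inflow 238 billion kronor: reserves −238B, deposits −238B.
Asset sale (to non-banks) 292 billion kronor: reserves −292B, deposits −292B.
Asset sale (to non-banks) 90 billion kronor: reserves −90B, deposits −90B.
Totals: Δreserves = −281B, Δdeposits = −620B.
Δrequired reserves = 5% × −620B = −31B.
Δexcess reserves = Δreserves − Δrequired = −281B − (−31B) = -250 billion.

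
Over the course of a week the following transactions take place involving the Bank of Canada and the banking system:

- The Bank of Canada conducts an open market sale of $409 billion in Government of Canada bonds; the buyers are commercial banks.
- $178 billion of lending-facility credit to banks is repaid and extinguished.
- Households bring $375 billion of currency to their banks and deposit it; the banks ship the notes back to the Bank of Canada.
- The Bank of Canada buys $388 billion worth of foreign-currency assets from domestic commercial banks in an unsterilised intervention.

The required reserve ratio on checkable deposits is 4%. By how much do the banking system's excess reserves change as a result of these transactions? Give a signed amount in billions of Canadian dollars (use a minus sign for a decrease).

OMO sale (to banks) $409 billion: reserves −$409B, deposits 0.
Discount-window repayment $178 billion: reserves −$178B, deposits 0.
Currency deposit $375 billion: reserves +$375B, deposits +$375B.
FX purchase $388 billion: reserves +$388B, deposits 0.
Totals: Δreserves = +$176B, Δdeposits = +$375B.
Δrequired reserves = 4% × +$375B = +$15B.
Δexcess reserves = Δreserves − Δrequired = +$176B − (+$15B) = +$161 billion.

+$161 billion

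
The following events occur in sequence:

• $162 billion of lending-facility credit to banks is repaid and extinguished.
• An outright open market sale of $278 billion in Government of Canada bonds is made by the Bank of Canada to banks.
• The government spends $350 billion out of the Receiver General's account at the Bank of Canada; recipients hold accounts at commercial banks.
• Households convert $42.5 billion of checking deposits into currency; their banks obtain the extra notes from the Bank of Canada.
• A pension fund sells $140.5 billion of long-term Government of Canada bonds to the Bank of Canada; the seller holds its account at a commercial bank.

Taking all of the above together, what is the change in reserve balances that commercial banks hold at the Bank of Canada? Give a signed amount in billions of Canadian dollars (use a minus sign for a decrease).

Discount-window repayment $162 billion: repayment is debited from reserves → −$162B.
OMO sale (to banks) $278 billion: the buying banks pay out of their reserve balances → −$278B.
Government spending $350 billion: government payments flow into bank reserve accounts → +$350B.
Currency withdrawal $42.5 billion: banks swap reserves for currency → −$42.5B.
Asset purchase (from non-banks) $140.5 billion: the Bank of Canada pays by crediting reserve accounts → +$140.5B.
Net: −162 − 278 + 350 − 42.5 + 140.5 = +$8 billion.

+$8 billion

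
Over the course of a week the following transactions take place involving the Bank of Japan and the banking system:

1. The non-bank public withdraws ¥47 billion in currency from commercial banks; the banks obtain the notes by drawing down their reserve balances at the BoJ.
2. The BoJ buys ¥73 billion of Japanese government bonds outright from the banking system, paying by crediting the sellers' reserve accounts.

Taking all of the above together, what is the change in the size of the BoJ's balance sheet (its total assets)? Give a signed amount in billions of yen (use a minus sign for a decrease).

Currency withdrawal ¥47 billion: only the composition of liabilities changes → 0.
OMO purchase (from banks) ¥73 billion: a BoJ asset is acquired → +¥73B.
Net: 0 + 73 = +¥73 billion.

+¥73 billion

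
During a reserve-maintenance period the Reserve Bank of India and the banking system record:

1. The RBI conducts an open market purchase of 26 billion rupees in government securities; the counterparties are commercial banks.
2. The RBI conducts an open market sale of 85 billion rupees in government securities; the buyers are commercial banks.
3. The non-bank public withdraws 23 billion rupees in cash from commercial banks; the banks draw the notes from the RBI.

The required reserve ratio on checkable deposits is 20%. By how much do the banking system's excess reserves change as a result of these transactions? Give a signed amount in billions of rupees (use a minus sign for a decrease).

OMO purchase (from banks) 26 billion rupees: reserves +26B, deposits 0.
OMO sale (to banks) 85 billion rupees: reserves −85B, deposits 0.
Currency withdrawal 23 billion rupees: reserves −23B, deposits −23B.
Totals: Δreserves = −82B, Δdeposits = −23B.
Δrequired reserves = 20% × −23B = −4.6B.
Δexcess reserves = Δreserves − Δrequired = −82B − (−4.6B) = -77.4 billion.

-77.4 billion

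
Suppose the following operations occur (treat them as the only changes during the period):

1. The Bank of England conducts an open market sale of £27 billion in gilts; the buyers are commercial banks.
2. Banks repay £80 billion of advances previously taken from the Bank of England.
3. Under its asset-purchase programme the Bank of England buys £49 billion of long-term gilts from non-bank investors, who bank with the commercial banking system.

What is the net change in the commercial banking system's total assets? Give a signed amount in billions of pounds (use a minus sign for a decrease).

OMO sale (to banks) £27 billion: just an asset swap on bank balance sheets → 0.
Discount-window repayment £80 billion: bank balance sheets shrink → −£80B.
Asset purchase (from non-banks) £49 billion: bank balance sheets expand → +£49B.
Net: 0 − 80 + 49 = -£31 billion.

-£31 billion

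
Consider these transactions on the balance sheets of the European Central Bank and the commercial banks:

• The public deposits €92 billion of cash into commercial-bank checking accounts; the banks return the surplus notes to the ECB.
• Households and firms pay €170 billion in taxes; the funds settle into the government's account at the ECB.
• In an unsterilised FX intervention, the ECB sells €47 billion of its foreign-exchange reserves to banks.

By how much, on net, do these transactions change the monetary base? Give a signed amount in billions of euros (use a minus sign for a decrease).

-€217 billion

ECB balance sheet:
  Assets:      Foreign assets −€47B
  Liabilities: Bank reserves −€125B, Currency in circulation −€92B, Government deposits +€170B
Monetary base = currency + reserves: −€92B + (−€125B) = -€217 billion.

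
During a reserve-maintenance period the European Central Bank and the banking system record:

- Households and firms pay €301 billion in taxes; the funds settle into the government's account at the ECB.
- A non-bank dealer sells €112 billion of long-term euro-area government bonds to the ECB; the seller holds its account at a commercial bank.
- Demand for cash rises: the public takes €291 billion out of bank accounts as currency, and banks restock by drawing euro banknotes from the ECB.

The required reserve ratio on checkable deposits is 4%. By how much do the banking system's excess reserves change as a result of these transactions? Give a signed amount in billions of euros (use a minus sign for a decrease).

-€460.8 billion

Government account inflow €301 billion: reserves −€301B, deposits −€301B.
Asset purchase (from non-banks) €112 billion: reserves +€112B, deposits +€112B.
Currency withdrawal €291 billion: reserves −€291B, deposits −€291B.
Totals: Δreserves = −€480B, Δdeposits = −€480B.
Δrequired reserves = 4% × −€480B = −€19.2B.
Δexcess reserves = Δreserves − Δrequired = −€480B − (−€19.2B) = -€460.8 billion.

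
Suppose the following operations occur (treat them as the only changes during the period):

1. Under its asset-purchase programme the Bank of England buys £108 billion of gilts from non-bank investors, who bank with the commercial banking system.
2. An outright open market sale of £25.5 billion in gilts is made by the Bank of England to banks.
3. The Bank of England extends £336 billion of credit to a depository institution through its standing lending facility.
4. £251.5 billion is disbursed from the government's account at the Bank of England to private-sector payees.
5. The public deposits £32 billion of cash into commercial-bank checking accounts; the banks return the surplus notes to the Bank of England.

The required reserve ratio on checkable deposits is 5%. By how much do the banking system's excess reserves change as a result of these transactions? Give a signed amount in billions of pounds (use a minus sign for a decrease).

Asset purchase (from non-banks) £108 billion: reserves +£108B, deposits +£108B.
OMO sale (to banks) £25.5 billion: reserves −£25.5B, deposits 0.
Discount-window loan £336 billion: reserves +£336B, deposits 0.
Government spending £251.5 billion: reserves +£251.5B, deposits +£251.5B.
Currency deposit £32 billion: reserves +£32B, deposits +£32B.
Totals: Δreserves = +£702B, Δdeposits = +£391.5B.
Δrequired reserves = 5% × +£391.5B = +£19.575B.
Δexcess reserves = Δreserves − Δrequired = +£702B − (+£19.575B) = +£682.425 billion.

+£682.425 billion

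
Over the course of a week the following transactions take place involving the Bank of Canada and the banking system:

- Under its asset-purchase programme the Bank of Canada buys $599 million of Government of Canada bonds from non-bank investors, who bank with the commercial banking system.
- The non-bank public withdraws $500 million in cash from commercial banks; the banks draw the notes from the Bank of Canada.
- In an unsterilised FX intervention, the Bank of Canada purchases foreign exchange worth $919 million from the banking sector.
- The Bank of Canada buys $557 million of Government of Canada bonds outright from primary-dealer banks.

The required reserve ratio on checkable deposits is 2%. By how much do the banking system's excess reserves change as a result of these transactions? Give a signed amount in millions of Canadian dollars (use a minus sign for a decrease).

+$1573.02 million

Asset purchase (from non-banks) $599 million: reserves +$599M, deposits +$599M.
Currency withdrawal $500 million: reserves −$500M, deposits −$500M.
FX purchase $919 million: reserves +$919M, deposits 0.
OMO purchase (from banks) $557 million: reserves +$557M, deposits 0.
Totals: Δreserves = +$1575M, Δdeposits = +$99M.
Δrequired reserves = 2% × +$99M = +$1.98M.
Δexcess reserves = Δreserves − Δrequired = +$1575M − (+$1.98M) = +$1573.02 million.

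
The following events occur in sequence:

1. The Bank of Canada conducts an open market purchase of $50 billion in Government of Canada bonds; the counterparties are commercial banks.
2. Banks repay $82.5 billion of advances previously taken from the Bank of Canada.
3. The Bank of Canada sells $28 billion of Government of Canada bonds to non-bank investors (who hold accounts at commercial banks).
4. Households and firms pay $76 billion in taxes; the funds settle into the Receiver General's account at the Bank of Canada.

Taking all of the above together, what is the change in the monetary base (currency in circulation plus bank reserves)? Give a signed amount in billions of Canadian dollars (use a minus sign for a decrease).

OMO purchase (from banks) $50 billion: Bank of Canada balance sheet expands → +$50B.
Discount-window repayment $82.5 billion: Bank of Canada balance sheet contracts → −$82.5B.
Asset sale (to non-banks) $28 billion: Bank of Canada balance sheet contracts → −$28B.
Government account inflow $76 billion: reserves shift to a non-base liability → −$76B.
Net: 50 − 82.5 − 28 − 76 = -$136.5 billion.

-$136.5 billion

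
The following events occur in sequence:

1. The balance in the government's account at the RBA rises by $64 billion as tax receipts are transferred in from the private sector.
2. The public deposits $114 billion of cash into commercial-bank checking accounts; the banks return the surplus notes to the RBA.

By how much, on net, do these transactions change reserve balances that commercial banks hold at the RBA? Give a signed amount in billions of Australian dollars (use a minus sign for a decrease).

RBA balance sheet:
  Assets:      no change
  Liabilities: Bank reserves +$50B, Currency in circulation −$114B, Government deposits +$64B
So the change in reserve balances that commercial banks hold at the RBA is +$50 billion.

+$50 billion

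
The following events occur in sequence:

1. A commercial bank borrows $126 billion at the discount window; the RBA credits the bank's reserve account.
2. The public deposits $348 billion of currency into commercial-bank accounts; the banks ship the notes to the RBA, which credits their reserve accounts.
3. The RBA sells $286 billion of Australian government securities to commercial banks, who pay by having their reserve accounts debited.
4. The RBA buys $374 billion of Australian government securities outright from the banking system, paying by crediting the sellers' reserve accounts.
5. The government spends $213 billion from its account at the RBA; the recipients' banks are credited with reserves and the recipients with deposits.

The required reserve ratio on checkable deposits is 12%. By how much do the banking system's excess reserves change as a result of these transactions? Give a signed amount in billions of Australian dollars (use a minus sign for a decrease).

+$707.68 billion

Discount-window loan $126 billion: reserves +$126B, deposits 0.
Currency deposit $348 billion: reserves +$348B, deposits +$348B.
OMO sale (to banks) $286 billion: reserves −$286B, deposits 0.
OMO purchase (from banks) $374 billion: reserves +$374B, deposits 0.
Government spending $213 billion: reserves +$213B, deposits +$213B.
Totals: Δreserves = +$775B, Δdeposits = +$561B.
Δrequired reserves = 12% × +$561B = +$67.32B.
Δexcess reserves = Δreserves − Δrequired = +$775B − (+$67.32B) = +$707.68 billion.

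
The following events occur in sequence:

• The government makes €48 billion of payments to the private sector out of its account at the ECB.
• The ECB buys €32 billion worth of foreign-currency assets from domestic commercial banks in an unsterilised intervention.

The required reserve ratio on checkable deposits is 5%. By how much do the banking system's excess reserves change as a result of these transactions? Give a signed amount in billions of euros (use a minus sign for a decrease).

Government spending €48 billion: reserves +€48B, deposits +€48B.
FX purchase €32 billion: reserves +€32B, deposits 0.
Totals: Δreserves = +€80B, Δdeposits = +€48B.
Δrequired reserves = 5% × +€48B = +€2.4B.
Δexcess reserves = Δreserves − Δrequired = +€80B − (+€2.4B) = +€77.6 billion.

+€77.6 billion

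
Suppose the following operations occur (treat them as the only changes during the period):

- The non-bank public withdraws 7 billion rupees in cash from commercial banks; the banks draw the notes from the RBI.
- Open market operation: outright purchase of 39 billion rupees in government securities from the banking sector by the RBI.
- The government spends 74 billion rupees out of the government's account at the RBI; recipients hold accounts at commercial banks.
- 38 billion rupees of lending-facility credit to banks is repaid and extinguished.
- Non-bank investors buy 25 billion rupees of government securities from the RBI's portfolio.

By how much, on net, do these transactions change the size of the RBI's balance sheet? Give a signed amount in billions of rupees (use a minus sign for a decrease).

-24 billion

Currency withdrawal 7 billion rupees: only the composition of liabilities changes → 0.
OMO purchase (from banks) 39 billion rupees: an RBI asset is acquired → +39B.
Government spending 74 billion rupees: only the composition of liabilities changes → 0.
Discount-window repayment 38 billion rupees: an RBI asset is shed → −38B.
Asset sale (to non-banks) 25 billion rupees: an RBI asset is shed → −25B.
Net: 0 + 39 + 0 − 38 − 25 = -24 billion.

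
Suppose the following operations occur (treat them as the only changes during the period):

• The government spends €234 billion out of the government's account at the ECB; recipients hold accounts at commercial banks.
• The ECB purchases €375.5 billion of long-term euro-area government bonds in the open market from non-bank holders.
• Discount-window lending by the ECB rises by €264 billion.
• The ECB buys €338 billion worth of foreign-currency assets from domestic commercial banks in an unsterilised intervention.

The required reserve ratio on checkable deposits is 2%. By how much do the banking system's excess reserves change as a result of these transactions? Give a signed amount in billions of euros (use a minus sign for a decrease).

Government spending €234 billion: reserves +€234B, deposits +€234B.
Asset purchase (from non-banks) €375.5 billion: reserves +€375.5B, deposits +€375.5B.
Discount-window loan €264 billion: reserves +€264B, deposits 0.
FX purchase €338 billion: reserves +€338B, deposits 0.
Totals: Δreserves = +€1211.5B, Δdeposits = +€609.5B.
Δrequired reserves = 2% × +€609.5B = +€12.19B.
Δexcess reserves = Δreserves − Δrequired = +€1211.5B − (+€12.19B) = +€1199.31 billion.

+€1199.31 billion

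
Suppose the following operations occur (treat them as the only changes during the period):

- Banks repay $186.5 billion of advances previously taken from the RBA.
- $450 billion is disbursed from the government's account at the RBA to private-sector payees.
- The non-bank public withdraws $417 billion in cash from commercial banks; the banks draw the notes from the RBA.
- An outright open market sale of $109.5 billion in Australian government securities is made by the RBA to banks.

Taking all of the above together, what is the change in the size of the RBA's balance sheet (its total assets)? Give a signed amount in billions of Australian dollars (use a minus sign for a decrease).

-$296 billion

RBA balance sheet:
  Assets:      Securities −$109.5B, Loans to banks −$186.5B
  Liabilities: Bank reserves −$263B, Currency in circulation +$417B, Government deposits −$450B
Change in total RBA assets = -$296 billion.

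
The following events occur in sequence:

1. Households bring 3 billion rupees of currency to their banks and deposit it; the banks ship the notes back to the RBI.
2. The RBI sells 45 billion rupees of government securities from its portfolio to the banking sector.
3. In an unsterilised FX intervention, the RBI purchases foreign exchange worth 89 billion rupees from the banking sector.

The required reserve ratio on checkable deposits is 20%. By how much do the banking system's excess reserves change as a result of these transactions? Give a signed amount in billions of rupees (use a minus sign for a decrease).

+46.4 billion

Currency deposit 3 billion rupees: reserves +3B, deposits +3B.
OMO sale (to banks) 45 billion rupees: reserves −45B, deposits 0.
FX purchase 89 billion rupees: reserves +89B, deposits 0.
Totals: Δreserves = +47B, Δdeposits = +3B.
Δrequired reserves = 20% × +3B = +0.6B.
Δexcess reserves = Δreserves − Δrequired = +47B − (+0.6B) = +46.4 billion.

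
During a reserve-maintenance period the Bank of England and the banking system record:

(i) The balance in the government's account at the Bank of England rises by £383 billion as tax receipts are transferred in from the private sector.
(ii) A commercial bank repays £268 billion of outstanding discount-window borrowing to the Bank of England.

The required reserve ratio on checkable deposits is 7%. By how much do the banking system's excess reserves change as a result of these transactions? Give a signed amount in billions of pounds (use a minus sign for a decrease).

Government account inflow £383 billion: reserves −£383B, deposits −£383B.
Discount-window repayment £268 billion: reserves −£268B, deposits 0.
Totals: Δreserves = −£651B, Δdeposits = −£383B.
Δrequired reserves = 7% × −£383B = −£26.81B.
Δexcess reserves = Δreserves − Δrequired = −£651B − (−£26.81B) = -£624.19 billion.

-£624.19 billion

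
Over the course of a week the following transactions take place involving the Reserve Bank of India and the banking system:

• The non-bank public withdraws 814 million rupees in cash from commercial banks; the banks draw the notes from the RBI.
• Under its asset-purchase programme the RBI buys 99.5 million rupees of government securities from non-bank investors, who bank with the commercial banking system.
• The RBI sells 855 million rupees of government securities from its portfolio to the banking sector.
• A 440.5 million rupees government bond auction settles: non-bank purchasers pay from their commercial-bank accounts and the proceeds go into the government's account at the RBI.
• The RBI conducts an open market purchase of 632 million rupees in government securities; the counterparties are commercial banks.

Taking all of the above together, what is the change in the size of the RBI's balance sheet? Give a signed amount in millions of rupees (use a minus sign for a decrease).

Currency withdrawal 814 million rupees: only the composition of liabilities changes → 0.
Asset purchase (from non-banks) 99.5 million rupees: an RBI asset is acquired → +99.5M.
OMO sale (to banks) 855 million rupees: an RBI asset is shed → −855M.
Government account inflow 440.5 million rupees: only the composition of liabilities changes → 0.
OMO purchase (from banks) 632 million rupees: an RBI asset is acquired → +632M.
Net: 0 + 99.5 − 855 + 0 + 632 = -123.5 million.

-123.5 million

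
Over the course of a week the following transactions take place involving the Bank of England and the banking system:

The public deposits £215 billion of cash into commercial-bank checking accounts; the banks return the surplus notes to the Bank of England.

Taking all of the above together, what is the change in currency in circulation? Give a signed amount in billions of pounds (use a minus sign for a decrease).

-£215 billion

Currency deposit £215 billion: notes return to the central bank → −£215B.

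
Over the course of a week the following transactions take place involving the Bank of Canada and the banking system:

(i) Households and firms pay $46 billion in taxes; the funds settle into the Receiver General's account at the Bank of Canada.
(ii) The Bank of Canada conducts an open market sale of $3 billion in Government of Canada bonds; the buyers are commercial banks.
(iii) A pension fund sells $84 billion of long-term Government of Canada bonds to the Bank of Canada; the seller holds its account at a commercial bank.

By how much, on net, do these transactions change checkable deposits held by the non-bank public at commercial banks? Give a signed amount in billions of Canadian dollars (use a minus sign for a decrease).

Government account inflow $46 billion: non-bank counterparties' bank balances fall → −$46B.
OMO sale (to banks) $3 billion: the counterparty is a bank, so public deposits are unchanged → 0.
Asset purchase (from non-banks) $84 billion: non-bank counterparties' bank balances rise → +$84B.
Net: −46 + 0 + 84 = +$38 billion.

+$38 billion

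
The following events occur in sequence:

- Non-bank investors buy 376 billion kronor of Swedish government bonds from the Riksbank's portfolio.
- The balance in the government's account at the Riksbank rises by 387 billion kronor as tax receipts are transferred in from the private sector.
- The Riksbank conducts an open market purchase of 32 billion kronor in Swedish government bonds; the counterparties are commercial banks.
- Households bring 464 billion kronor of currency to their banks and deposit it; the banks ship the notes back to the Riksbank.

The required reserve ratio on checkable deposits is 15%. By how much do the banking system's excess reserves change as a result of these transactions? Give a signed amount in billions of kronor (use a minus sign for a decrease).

-222.15 billion

Asset sale (to non-banks) 376 billion kronor: reserves −376B, deposits −376B.
Government account inflow 387 billion kronor: reserves −387B, deposits −387B.
OMO purchase (from banks) 32 billion kronor: reserves +32B, deposits 0.
Currency deposit 464 billion kronor: reserves +464B, deposits +464B.
Totals: Δreserves = −267B, Δdeposits = −299B.
Δrequired reserves = 15% × −299B = −44.85B.
Δexcess reserves = Δreserves − Δrequired = −267B − (−44.85B) = -222.15 billion.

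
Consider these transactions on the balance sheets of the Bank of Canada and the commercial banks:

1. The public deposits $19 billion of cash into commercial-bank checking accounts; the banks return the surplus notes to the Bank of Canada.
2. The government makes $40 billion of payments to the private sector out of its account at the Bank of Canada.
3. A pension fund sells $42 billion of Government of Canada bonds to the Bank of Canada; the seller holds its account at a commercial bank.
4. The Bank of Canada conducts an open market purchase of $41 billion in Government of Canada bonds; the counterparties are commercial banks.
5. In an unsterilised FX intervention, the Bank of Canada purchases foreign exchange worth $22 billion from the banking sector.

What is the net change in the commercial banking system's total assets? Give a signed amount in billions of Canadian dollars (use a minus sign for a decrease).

+$101 billion

Currency deposit $19 billion: bank balance sheets expand → +$19B.
Government spending $40 billion: bank balance sheets expand → +$40B.
Asset purchase (from non-banks) $42 billion: bank balance sheets expand → +$42B.
OMO purchase (from banks) $41 billion: just an asset swap on bank balance sheets → 0.
FX purchase $22 billion: just an asset swap on bank balance sheets → 0.
Net: 19 + 40 + 42 + 0 + 0 = +$101 billion.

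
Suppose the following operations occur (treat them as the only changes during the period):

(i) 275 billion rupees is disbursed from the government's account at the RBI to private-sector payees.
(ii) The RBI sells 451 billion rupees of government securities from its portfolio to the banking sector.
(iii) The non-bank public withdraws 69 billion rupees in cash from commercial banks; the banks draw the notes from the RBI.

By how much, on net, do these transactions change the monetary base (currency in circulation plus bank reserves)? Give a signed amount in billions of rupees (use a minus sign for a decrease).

-176 billion

RBI balance sheet:
  Assets:      Securities −451B
  Liabilities: Bank reserves −245B, Currency in circulation +69B, Government deposits −275B
Commercial banking system:
  Assets:      Reserves at CB −245B, Securities +451B
  Liabilities: Checkable deposits +206B
Monetary base = currency + reserves: +69B + (−245B) = -176 billion.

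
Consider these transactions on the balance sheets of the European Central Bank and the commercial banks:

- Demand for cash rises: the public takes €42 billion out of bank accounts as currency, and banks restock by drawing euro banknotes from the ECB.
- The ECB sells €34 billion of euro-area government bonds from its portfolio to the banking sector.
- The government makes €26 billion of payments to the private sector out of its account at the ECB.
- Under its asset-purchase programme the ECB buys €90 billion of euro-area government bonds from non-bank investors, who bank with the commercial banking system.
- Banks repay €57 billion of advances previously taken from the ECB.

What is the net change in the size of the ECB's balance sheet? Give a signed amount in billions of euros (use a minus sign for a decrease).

Currency withdrawal €42 billion: only the composition of liabilities changes → 0.
OMO sale (to banks) €34 billion: an ECB asset is shed → −€34B.
Government spending €26 billion: only the composition of liabilities changes → 0.
Asset purchase (from non-banks) €90 billion: an ECB asset is acquired → +€90B.
Discount-window repayment €57 billion: an ECB asset is shed → −€57B.
Net: 0 − 34 + 0 + 90 − 57 = -€1 billion.

-€1 billion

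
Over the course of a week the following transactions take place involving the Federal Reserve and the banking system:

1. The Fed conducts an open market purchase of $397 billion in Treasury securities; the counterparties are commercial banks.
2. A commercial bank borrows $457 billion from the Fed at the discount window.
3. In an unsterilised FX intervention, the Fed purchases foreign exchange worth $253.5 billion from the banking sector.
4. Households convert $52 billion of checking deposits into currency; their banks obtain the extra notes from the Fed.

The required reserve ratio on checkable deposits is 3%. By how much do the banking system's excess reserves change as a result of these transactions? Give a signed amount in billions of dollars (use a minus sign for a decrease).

+$1057.06 billion

OMO purchase (from banks) $397 billion: reserves +$397B, deposits 0.
Discount-window loan $457 billion: reserves +$457B, deposits 0.
FX purchase $253.5 billion: reserves +$253.5B, deposits 0.
Currency withdrawal $52 billion: reserves −$52B, deposits −$52B.
Totals: Δreserves = +$1055.5B, Δdeposits = −$52B.
Δrequired reserves = 3% × −$52B = −$1.56B.
Δexcess reserves = Δreserves − Δrequired = +$1055.5B − (−$1.56B) = +$1057.06 billion.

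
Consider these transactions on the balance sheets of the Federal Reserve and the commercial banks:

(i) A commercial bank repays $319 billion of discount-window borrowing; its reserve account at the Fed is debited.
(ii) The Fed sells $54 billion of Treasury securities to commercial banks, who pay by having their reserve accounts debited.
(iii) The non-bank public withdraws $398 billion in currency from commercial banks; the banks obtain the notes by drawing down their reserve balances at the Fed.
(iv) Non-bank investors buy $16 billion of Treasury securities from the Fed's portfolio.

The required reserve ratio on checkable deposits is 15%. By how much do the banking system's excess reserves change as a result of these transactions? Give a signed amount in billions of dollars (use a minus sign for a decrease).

-$724.9 billion

Discount-window repayment $319 billion: reserves −$319B, deposits 0.
OMO sale (to banks) $54 billion: reserves −$54B, deposits 0.
Currency withdrawal $398 billion: reserves −$398B, deposits −$398B.
Asset sale (to non-banks) $16 billion: reserves −$16B, deposits −$16B.
Totals: Δreserves = −$787B, Δdeposits = −$414B.
Δrequired reserves = 15% × −$414B = −$62.1B.
Δexcess reserves = Δreserves − Δrequired = −$787B − (−$62.1B) = -$724.9 billion.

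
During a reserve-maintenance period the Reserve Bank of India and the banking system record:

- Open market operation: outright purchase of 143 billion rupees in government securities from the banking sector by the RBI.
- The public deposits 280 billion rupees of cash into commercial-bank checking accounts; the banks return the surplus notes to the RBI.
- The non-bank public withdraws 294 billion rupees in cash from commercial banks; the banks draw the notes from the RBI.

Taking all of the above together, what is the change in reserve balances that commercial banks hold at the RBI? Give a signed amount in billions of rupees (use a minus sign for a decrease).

+129 billion

RBI balance sheet:
  Assets:      Securities +143B
  Liabilities: Bank reserves +129B, Currency in circulation +14B
So the change in reserve balances that commercial banks hold at the RBI is +129 billion.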